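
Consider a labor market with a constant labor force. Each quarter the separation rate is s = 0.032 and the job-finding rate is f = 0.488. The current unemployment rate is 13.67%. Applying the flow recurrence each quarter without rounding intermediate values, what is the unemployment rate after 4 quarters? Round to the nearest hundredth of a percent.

With a fixed labor force, u_{t+1} = u_t + s·(1−u_t) − f·u_t = u_t·(1−s−f) + s.
Here 1−s−f = 0.480 and s = 0.032.
u_1 = 0.136700 × 0.480 + 0.032 = 0.097616.
u_2 = 0.097616 × 0.480 + 0.032 = 0.078856.
u_3 = 0.078856 × 0.480 + 0.032 = 0.069851.
u_4 = 0.069851 × 0.480 + 0.032 = 0.065528.

Unemployment rate after four quarters ≈ 6.55%.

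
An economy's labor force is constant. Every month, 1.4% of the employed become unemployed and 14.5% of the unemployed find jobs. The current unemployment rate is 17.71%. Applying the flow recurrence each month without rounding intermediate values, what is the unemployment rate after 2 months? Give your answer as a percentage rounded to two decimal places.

With a fixed labor force, u_{t+1} = u_t + s·(1−u_t) − f·u_t = u_t·(1−s−f) + s.
Here 1−s−f = 0.841 and s = 0.014.
u_1 = 0.177100 × 0.841 + 0.014 = 0.162941.
u_2 = 0.162941 × 0.841 + 0.014 = 0.151033.

Unemployment rate after two months ≈ 15.10%.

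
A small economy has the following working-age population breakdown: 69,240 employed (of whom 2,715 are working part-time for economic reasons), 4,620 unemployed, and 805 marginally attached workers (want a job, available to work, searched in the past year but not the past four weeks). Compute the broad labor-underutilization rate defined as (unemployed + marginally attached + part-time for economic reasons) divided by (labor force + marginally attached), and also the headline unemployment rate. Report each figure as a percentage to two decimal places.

Broad underutilization rate ≈ 10.90%; headline unemployment rate ≈ 6.26%.

Labor force = 69,240 + 4,620 = 73,860.
Numerator = 4,620 + 805 + 2,715 = 8,140.
Denominator = 73,860 + 805 = 74,665.
Broad rate = 8,140 / 74,665 = 10.90%.
Headline unemployment rate = 4,620 / 73,860 = 6.26%.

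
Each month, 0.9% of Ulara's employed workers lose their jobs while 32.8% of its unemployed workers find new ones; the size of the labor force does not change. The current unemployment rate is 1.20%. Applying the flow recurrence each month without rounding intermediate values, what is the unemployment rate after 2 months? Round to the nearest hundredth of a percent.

Unemployment rate after two months ≈ 2.02%.

With a fixed labor force, u_{t+1} = u_t + s·(1−u_t) − f·u_t = u_t·(1−s−f) + s.
Here 1−s−f = 0.663 and s = 0.009.
u_1 = 0.012000 × 0.663 + 0.009 = 0.016956.
u_2 = 0.016956 × 0.663 + 0.009 = 0.020242.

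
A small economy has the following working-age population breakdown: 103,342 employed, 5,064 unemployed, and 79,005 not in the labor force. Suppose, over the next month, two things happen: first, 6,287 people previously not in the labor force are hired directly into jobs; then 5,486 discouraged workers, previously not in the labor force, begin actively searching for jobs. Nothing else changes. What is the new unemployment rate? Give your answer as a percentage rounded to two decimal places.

New unemployment rate ≈ 8.78%.

Initially, labor force = 103,342 + 5,064 = 108,406, so u = 5,064/108,406 = 4.67%.
After the first change, employed and labor force both rise by 6,287; unemployed unchanged → E = 109,629, U = 5,064, labor force = 114,693.
After the second change, unemployed and labor force both rise by 5,486 → E = 109,629, U = 10,550, labor force = 120,179.
New unemployment rate = 10,550 / 120,179 = 8.78%.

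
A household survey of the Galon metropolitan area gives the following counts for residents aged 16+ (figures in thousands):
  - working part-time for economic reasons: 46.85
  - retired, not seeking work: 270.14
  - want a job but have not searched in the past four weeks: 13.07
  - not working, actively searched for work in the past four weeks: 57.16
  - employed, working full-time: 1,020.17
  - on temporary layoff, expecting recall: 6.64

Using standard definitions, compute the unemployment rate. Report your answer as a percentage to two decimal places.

Unemployment rate ≈ 5.64%.

Employed = 46.85 + 1,020.17 = 1,067.02 thousand (anyone who worked, including part-time for economic reasons, counts as employed).
Unemployed = 57.16 + 6.64 = 63.80 thousand (jobless and actively searching, or on temporary layoff).
Labor force = 1,067.02 + 63.80 = 1,130.82 thousand.
Unemployment rate = 63.80 / 1,130.82 = 5.64%.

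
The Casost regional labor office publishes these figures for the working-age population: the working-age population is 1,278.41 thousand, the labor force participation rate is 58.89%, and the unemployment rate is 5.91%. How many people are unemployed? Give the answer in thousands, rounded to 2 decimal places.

Labor force = 0.5889 × 1,278.41 = 752.86 thousand.
Unemployed = 0.0591 × 752.86 ≈ 44.49 thousand.

About 44.49 thousand are unemployed.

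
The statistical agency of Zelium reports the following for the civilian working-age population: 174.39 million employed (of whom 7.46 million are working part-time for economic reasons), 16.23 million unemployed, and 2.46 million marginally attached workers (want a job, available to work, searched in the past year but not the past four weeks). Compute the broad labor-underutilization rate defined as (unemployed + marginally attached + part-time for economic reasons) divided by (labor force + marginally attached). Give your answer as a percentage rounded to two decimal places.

Labor force = 174.39 + 16.23 = 190.62 million.
Numerator = 16.23 + 2.46 + 7.46 = 26.15 million.
Denominator = 190.62 + 2.46 = 193.08 million.
Broad rate = 26.15 / 193.08 = 13.54%.

Broad underutilization rate ≈ 13.54%.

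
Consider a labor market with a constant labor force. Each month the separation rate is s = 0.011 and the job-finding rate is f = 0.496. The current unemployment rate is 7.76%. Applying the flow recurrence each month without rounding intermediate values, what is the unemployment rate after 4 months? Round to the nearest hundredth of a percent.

With a fixed labor force, u_{t+1} = u_t + s·(1−u_t) − f·u_t = u_t·(1−s−f) + s.
Here 1−s−f = 0.493 and s = 0.011.
u_1 = 0.077600 × 0.493 + 0.011 = 0.049257.
u_2 = 0.049257 × 0.493 + 0.011 = 0.035284.
u_3 = 0.035284 × 0.493 + 0.011 = 0.028395.
u_4 = 0.028395 × 0.493 + 0.011 = 0.024999.

Unemployment rate after four months ≈ 2.50%.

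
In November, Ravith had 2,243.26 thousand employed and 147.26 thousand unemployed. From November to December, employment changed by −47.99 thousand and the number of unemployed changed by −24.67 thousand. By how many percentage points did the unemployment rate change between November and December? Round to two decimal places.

November: labor force = 2,243.26 + 147.26 = 2,390.52; u = 147.26/2,390.52 = 6.16%.
December: labor force = 2,195.27 + 122.59 = 2,317.86; u = 122.59/2,317.86 = 5.29%.
Change = 5.29% − 6.16% = −0.87 pp.

The unemployment rate changed by −0.87 percentage points.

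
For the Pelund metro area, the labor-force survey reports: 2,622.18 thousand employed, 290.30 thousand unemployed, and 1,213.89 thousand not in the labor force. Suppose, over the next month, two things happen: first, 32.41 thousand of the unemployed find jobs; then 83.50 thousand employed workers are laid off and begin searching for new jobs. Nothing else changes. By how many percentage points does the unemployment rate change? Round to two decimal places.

The unemployment rate changes by +1.75 percentage points.

Initially, labor force = 2,622.18 + 290.30 = 2,912.48 thousand, so u = 290.30/2,912.48 = 9.97%.
After the first change, unemployed falls and employed rises by 32.41; labor force unchanged → E = 2,654.59, U = 257.89, labor force = 2,912.48 thousand.
After the second change, employed falls and unemployed rises by 83.50; labor force unchanged → E = 2,571.09, U = 341.39, labor force = 2,912.48 thousand.
New unemployment rate = 341.39 / 2,912.48 = 11.72%.
Change = 11.72% − 9.97% = +1.75 percentage points.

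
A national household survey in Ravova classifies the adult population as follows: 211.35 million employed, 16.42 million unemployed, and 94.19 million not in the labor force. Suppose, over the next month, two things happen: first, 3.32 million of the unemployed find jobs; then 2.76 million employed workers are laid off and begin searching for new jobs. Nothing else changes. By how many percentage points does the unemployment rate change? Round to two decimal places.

Initially, labor force = 211.35 + 16.42 = 227.77 million, so u = 16.42/227.77 = 7.21%.
After the first change, unemployed falls and employed rises by 3.32; labor force unchanged → E = 214.67, U = 13.10, labor force = 227.77 million.
After the second change, employed falls and unemployed rises by 2.76; labor force unchanged → E = 211.91, U = 15.86, labor force = 227.77 million.
New unemployment rate = 15.86 / 227.77 = 6.96%.
Change = 6.96% − 7.21% = −0.25 percentage points.

The unemployment rate changes by −0.25 percentage points.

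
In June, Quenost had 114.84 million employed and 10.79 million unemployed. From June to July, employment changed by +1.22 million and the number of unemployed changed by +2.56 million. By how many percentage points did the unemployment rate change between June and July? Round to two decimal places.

June: labor force = 114.84 + 10.79 = 125.63; u = 10.79/125.63 = 8.59%.
July: labor force = 116.06 + 13.35 = 129.41; u = 13.35/129.41 = 10.32%.
Change = 10.32% − 8.59% = +1.73 pp.

The unemployment rate changed by +1.73 percentage points.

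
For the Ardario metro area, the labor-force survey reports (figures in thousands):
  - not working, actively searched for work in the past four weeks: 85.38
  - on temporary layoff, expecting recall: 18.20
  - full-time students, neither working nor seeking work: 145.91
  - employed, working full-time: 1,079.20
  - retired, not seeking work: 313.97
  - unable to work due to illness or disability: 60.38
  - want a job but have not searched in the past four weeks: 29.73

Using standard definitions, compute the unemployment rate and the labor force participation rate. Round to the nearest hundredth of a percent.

Employed = 1,079.20 thousand.
Unemployed = 85.38 + 18.20 = 103.58 thousand (jobless and actively searching, or on temporary layoff).
Labor force = 1,079.20 + 103.58 = 1,182.78 thousand.
Not in labor force = 145.91 + 313.97 + 60.38 + 29.73 = 549.99 thousand (those not working and not actively searching are outside the labor force — including those who want a job but have given up searching).
Civilian working-age population = 1,182.78 + 549.99 = 1,732.77 thousand.
Unemployment rate = 103.58 / 1,182.78 = 8.76%.
Labor force participation rate = 1,182.78 / 1,732.77 = 68.26%.

Unemployment rate ≈ 8.76%; labor force participation rate ≈ 68.26%.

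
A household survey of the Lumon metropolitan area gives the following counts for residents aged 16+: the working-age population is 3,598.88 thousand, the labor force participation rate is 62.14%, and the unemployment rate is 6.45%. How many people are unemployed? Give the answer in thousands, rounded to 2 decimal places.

Labor force = 0.6214 × 3,598.88 = 2,236.34 thousand.
Unemployed = 0.0645 × 2,236.34 ≈ 144.24 thousand.

About 144.24 thousand are unemployed.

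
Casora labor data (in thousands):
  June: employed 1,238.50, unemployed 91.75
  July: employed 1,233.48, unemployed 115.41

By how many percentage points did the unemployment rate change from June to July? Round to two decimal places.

The unemployment rate changed by +1.66 percentage points.

June: labor force = 1,238.50 + 91.75 = 1,330.25; u = 91.75/1,330.25 = 6.90%.
July: labor force = 1,233.48 + 115.41 = 1,348.89; u = 115.41/1,348.89 = 8.56%.
Change = 8.56% − 6.90% = +1.66 pp.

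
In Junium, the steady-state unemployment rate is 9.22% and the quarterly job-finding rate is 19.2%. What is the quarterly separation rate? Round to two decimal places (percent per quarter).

From u* = s/(s+f): s = u·f/(1−u).
s = 0.0922 × 19.2 / (1 − 0.0922) = 1.7702 / 0.9078 ≈ 1.95% per quarter.

Separation rate ≈ 1.95% per quarter.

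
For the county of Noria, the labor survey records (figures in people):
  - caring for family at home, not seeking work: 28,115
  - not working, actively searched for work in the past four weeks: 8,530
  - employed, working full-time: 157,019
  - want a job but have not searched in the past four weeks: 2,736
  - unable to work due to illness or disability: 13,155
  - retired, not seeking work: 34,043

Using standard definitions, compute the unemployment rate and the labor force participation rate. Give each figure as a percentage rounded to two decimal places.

Unemployment rate ≈ 5.15%; labor force participation rate ≈ 67.96%.

Employed = 157,019.
Unemployed = 8,530.
Labor force = 157,019 + 8,530 = 165,549.
Not in labor force = 28,115 + 2,736 + 13,155 + 34,043 = 78,049 (those not working and not actively searching are outside the labor force — including those who want a job but have given up searching).
Civilian working-age population = 165,549 + 78,049 = 243,598.
Unemployment rate = 8,530 / 165,549 = 5.15%.
Labor force participation rate = 165,549 / 243,598 = 67.96%.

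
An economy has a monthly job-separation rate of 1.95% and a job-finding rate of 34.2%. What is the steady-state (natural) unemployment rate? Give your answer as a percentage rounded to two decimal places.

At steady state the flows balance: s·E = f·U, so U/(E+U) = s/(s+f).
u* = 1.95 / (1.95 + 34.2) = 1.95 / 36.15 = 5.39%.

Steady-state unemployment rate ≈ 5.39%.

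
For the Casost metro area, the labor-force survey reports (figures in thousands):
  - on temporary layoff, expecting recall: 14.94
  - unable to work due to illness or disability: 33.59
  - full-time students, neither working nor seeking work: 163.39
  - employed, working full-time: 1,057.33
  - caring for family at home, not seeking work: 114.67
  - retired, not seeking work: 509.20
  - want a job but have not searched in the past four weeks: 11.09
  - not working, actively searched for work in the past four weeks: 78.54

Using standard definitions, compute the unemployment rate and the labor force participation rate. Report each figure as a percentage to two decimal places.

Unemployment rate ≈ 8.12%; labor force participation rate ≈ 58.04%.

Employed = 1,057.33 thousand.
Unemployed = 14.94 + 78.54 = 93.48 thousand (jobless and actively searching, or on temporary layoff).
Labor force = 1,057.33 + 93.48 = 1,150.81 thousand.
Not in labor force = 33.59 + 163.39 + 114.67 + 509.20 + 11.09 = 831.94 thousand (those not working and not actively searching are outside the labor force — including those who want a job but have given up searching).
Civilian working-age population = 1,150.81 + 831.94 = 1,982.75 thousand.
Unemployment rate = 93.48 / 1,150.81 = 8.12%.
Labor force participation rate = 1,150.81 / 1,982.75 = 58.04%.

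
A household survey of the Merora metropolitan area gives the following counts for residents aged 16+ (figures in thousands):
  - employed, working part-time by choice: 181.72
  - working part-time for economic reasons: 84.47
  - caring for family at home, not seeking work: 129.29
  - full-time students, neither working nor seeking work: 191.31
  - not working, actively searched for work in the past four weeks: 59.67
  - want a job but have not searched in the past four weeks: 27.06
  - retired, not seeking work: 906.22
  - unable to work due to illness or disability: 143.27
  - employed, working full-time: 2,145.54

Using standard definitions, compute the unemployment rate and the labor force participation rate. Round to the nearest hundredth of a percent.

Unemployment rate ≈ 2.41%; labor force participation rate ≈ 63.88%.

Employed = 181.72 + 84.47 + 2,145.54 = 2,411.73 thousand (anyone who worked, including part-time for economic reasons, counts as employed).
Unemployed = 59.67 thousand.
Labor force = 2,411.73 + 59.67 = 2,471.40 thousand.
Not in labor force = 129.29 + 191.31 + 27.06 + 906.22 + 143.27 = 1,397.15 thousand (those not working and not actively searching are outside the labor force — including those who want a job but have given up searching).
Civilian working-age population = 2,471.40 + 1,397.15 = 3,868.55 thousand.
Unemployment rate = 59.67 / 2,471.40 = 2.41%.
Labor force participation rate = 2,471.40 / 3,868.55 = 63.88%.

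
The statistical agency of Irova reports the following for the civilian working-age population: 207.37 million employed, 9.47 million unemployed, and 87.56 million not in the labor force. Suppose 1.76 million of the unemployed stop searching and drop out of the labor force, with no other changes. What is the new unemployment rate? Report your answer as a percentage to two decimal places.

New unemployment rate ≈ 3.58%.

Initially, labor force = 207.37 + 9.47 = 216.84 million, so u = 9.47/216.84 = 4.37%.
After the change, unemployed and labor force both fall by 1.76 → E = 207.37, U = 7.71, labor force = 215.08 million.
New unemployment rate = 7.71 / 215.08 = 3.58%.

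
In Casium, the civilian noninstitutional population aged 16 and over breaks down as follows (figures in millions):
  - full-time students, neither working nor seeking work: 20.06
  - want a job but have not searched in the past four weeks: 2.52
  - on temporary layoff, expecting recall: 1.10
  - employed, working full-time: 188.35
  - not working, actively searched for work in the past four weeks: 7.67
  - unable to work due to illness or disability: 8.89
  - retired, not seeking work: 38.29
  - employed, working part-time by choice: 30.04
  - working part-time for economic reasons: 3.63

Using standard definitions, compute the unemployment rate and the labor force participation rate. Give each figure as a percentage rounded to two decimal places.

Unemployment rate ≈ 3.80%; labor force participation rate ≈ 76.79%.

Employed = 188.35 + 30.04 + 3.63 = 222.02 million (anyone who worked, including part-time for economic reasons, counts as employed).
Unemployed = 1.10 + 7.67 = 8.77 million (jobless and actively searching, or on temporary layoff).
Labor force = 222.02 + 8.77 = 230.79 million.
Not in labor force = 20.06 + 2.52 + 8.89 + 38.29 = 69.76 million (those not working and not actively searching are outside the labor force — including those who want a job but have given up searching).
Civilian working-age population = 230.79 + 69.76 = 300.55 million.
Unemployment rate = 8.77 / 230.79 = 3.80%.
Labor force participation rate = 230.79 / 300.55 = 76.79%.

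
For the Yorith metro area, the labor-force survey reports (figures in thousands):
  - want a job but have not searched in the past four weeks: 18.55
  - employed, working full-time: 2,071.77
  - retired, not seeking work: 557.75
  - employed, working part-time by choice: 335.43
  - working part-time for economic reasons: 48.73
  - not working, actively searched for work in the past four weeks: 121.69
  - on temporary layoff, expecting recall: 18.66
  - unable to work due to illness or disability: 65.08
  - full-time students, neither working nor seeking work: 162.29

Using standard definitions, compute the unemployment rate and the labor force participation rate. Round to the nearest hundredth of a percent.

Employed = 2,071.77 + 335.43 + 48.73 = 2,455.93 thousand (anyone who worked, including part-time for economic reasons, counts as employed).
Unemployed = 121.69 + 18.66 = 140.35 thousand (jobless and actively searching, or on temporary layoff).
Labor force = 2,455.93 + 140.35 = 2,596.28 thousand.
Not in labor force = 18.55 + 557.75 + 65.08 + 162.29 = 803.67 thousand (those not working and not actively searching are outside the labor force — including those who want a job but have given up searching).
Civilian working-age population = 2,596.28 + 803.67 = 3,399.95 thousand.
Unemployment rate = 140.35 / 2,596.28 = 5.41%.
Labor force participation rate = 2,596.28 / 3,399.95 = 76.36%.

Unemployment rate ≈ 5.41%; labor force participation rate ≈ 76.36%.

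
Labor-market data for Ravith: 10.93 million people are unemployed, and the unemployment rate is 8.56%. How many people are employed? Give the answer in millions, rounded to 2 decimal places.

Labor force = U / u = 10.93 / 0.0856 ≈ 127.69 million.
Employed = labor force − unemployed = 127.69 − 10.93 = 116.76 million.

About 116.76 million are employed.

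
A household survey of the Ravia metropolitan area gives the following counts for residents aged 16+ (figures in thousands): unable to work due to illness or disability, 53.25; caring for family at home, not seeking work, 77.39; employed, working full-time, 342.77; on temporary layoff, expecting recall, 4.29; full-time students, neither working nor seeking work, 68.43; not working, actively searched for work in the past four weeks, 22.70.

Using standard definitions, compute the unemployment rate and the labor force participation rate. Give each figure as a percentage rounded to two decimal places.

Employed = 342.77 thousand.
Unemployed = 4.29 + 22.70 = 26.99 thousand (jobless and actively searching, or on temporary layoff).
Labor force = 342.77 + 26.99 = 369.76 thousand.
Not in labor force = 53.25 + 77.39 + 68.43 = 199.07 thousand (those not working and not actively searching are outside the labor force).
Civilian working-age population = 369.76 + 199.07 = 568.83 thousand.
Unemployment rate = 26.99 / 369.76 = 7.30%.
Labor force participation rate = 369.76 / 568.83 = 65.00%.

Unemployment rate ≈ 7.30%; labor force participation rate ≈ 65.00%.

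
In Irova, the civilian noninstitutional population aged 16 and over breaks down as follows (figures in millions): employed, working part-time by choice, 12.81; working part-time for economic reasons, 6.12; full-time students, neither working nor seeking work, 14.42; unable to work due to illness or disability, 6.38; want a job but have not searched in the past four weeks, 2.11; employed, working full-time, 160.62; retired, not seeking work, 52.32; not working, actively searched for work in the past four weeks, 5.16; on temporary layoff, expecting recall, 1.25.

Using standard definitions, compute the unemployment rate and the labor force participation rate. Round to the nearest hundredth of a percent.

Unemployment rate ≈ 3.45%; labor force participation rate ≈ 71.20%.

Employed = 12.81 + 6.12 + 160.62 = 179.55 million (anyone who worked, including part-time for economic reasons, counts as employed).
Unemployed = 5.16 + 1.25 = 6.41 million (jobless and actively searching, or on temporary layoff).
Labor force = 179.55 + 6.41 = 185.96 million.
Not in labor force = 14.42 + 6.38 + 2.11 + 52.32 = 75.23 million (those not working and not actively searching are outside the labor force — including those who want a job but have given up searching).
Civilian working-age population = 185.96 + 75.23 = 261.19 million.
Unemployment rate = 6.41 / 185.96 = 3.45%.
Labor force participation rate = 185.96 / 261.19 = 71.20%.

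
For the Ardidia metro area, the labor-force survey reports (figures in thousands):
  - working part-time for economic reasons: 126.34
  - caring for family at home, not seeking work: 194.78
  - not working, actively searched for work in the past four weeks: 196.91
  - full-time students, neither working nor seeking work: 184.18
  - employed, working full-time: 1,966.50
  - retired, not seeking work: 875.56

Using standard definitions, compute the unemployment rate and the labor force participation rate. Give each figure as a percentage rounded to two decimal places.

Employed = 126.34 + 1,966.50 = 2,092.84 thousand (anyone who worked, including part-time for economic reasons, counts as employed).
Unemployed = 196.91 thousand.
Labor force = 2,092.84 + 196.91 = 2,289.75 thousand.
Not in labor force = 194.78 + 184.18 + 875.56 = 1,254.52 thousand (those not working and not actively searching are outside the labor force).
Civilian working-age population = 2,289.75 + 1,254.52 = 3,544.27 thousand.
Unemployment rate = 196.91 / 2,289.75 = 8.60%.
Labor force participation rate = 2,289.75 / 3,544.27 = 64.60%.

Unemployment rate ≈ 8.60%; labor force participation rate ≈ 64.60%.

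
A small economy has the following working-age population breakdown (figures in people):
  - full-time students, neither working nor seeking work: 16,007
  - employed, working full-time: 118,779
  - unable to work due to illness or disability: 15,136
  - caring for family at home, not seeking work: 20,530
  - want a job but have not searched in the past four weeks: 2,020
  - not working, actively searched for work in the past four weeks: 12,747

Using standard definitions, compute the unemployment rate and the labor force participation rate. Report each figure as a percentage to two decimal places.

Employed = 118,779.
Unemployed = 12,747.
Labor force = 118,779 + 12,747 = 131,526.
Not in labor force = 16,007 + 15,136 + 20,530 + 2,020 = 53,693 (those not working and not actively searching are outside the labor force — including those who want a job but have given up searching).
Civilian working-age population = 131,526 + 53,693 = 185,219.
Unemployment rate = 12,747 / 131,526 = 9.69%.
Labor force participation rate = 131,526 / 185,219 = 71.01%.

Unemployment rate ≈ 9.69%; labor force participation rate ≈ 71.01%.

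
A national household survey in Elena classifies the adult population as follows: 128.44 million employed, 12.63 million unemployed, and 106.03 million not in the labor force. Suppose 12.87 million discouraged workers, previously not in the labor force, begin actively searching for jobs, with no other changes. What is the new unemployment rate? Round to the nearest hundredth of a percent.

New unemployment rate ≈ 16.56%.

Initially, labor force = 128.44 + 12.63 = 141.07 million, so u = 12.63/141.07 = 8.95%.
After the change, unemployed and labor force both rise by 12.87 → E = 128.44, U = 25.50, labor force = 153.94 million.
New unemployment rate = 25.50 / 153.94 = 16.56%.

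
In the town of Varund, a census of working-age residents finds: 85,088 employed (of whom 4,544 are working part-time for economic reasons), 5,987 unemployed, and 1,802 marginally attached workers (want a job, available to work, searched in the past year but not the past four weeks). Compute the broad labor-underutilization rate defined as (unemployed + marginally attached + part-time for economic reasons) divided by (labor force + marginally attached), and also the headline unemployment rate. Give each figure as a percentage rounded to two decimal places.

Broad underutilization rate ≈ 13.28%; headline unemployment rate ≈ 6.57%.

Labor force = 85,088 + 5,987 = 91,075.
Numerator = 5,987 + 1,802 + 4,544 = 12,333.
Denominator = 91,075 + 1,802 = 92,877.
Broad rate = 12,333 / 92,877 = 13.28%.
Headline unemployment rate = 5,987 / 91,075 = 6.57%.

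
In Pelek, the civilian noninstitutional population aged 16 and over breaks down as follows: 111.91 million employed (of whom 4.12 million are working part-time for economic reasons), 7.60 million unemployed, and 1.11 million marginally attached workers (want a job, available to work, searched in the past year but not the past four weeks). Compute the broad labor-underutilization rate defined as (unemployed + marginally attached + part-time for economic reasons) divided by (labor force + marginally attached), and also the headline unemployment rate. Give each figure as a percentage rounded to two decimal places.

Broad underutilization rate ≈ 10.64%; headline unemployment rate ≈ 6.36%.

Labor force = 111.91 + 7.60 = 119.51 million.
Numerator = 7.60 + 1.11 + 4.12 = 12.83 million.
Denominator = 119.51 + 1.11 = 120.62 million.
Broad rate = 12.83 / 120.62 = 10.64%.
Headline unemployment rate = 7.60 / 119.51 = 6.36%.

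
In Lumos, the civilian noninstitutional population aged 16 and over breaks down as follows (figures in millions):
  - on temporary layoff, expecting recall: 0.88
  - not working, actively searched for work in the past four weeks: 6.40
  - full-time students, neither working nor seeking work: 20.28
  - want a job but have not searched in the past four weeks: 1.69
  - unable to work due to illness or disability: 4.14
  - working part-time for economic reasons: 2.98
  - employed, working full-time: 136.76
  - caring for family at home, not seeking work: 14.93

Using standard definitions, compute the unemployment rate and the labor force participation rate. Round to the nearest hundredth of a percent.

Unemployment rate ≈ 4.95%; labor force participation rate ≈ 78.18%.

Employed = 2.98 + 136.76 = 139.74 million (anyone who worked, including part-time for economic reasons, counts as employed).
Unemployed = 0.88 + 6.40 = 7.28 million (jobless and actively searching, or on temporary layoff).
Labor force = 139.74 + 7.28 = 147.02 million.
Not in labor force = 20.28 + 1.69 + 4.14 + 14.93 = 41.04 million (those not working and not actively searching are outside the labor force — including those who want a job but have given up searching).
Civilian working-age population = 147.02 + 41.04 = 188.06 million.
Unemployment rate = 7.28 / 147.02 = 4.95%.
Labor force participation rate = 147.02 / 188.06 = 78.18%.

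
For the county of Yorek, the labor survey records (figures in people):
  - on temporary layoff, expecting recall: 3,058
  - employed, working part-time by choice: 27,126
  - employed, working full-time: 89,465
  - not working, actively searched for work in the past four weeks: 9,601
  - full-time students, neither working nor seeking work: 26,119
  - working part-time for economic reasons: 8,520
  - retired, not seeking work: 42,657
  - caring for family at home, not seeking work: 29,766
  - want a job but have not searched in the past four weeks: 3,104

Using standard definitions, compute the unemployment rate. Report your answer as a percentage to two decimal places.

Employed = 27,126 + 89,465 + 8,520 = 125,111 (anyone who worked, including part-time for economic reasons, counts as employed).
Unemployed = 3,058 + 9,601 = 12,659 (jobless and actively searching, or on temporary layoff).
Labor force = 125,111 + 12,659 = 137,770.
Unemployment rate = 12,659 / 137,770 = 9.19%.

Unemployment rate ≈ 9.19%.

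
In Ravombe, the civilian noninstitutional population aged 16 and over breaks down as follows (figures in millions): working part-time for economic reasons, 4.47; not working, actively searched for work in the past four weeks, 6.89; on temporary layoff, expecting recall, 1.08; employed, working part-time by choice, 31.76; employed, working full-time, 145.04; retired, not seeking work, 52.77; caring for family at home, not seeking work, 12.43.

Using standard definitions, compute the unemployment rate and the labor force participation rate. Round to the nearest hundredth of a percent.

Employed = 4.47 + 31.76 + 145.04 = 181.27 million (anyone who worked, including part-time for economic reasons, counts as employed).
Unemployed = 6.89 + 1.08 = 7.97 million (jobless and actively searching, or on temporary layoff).
Labor force = 181.27 + 7.97 = 189.24 million.
Not in labor force = 52.77 + 12.43 = 65.20 million (those not working and not actively searching are outside the labor force).
Civilian working-age population = 189.24 + 65.20 = 254.44 million.
Unemployment rate = 7.97 / 189.24 = 4.21%.
Labor force participation rate = 189.24 / 254.44 = 74.38%.

Unemployment rate ≈ 4.21%; labor force participation rate ≈ 74.38%.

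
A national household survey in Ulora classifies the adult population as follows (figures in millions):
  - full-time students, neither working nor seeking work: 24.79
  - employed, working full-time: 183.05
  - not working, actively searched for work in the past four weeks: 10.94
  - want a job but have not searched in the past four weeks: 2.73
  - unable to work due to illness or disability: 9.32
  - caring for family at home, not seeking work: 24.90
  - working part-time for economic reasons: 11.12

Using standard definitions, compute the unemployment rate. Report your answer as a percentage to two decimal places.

Unemployment rate ≈ 5.33%.

Employed = 183.05 + 11.12 = 194.17 million (anyone who worked, including part-time for economic reasons, counts as employed).
Unemployed = 10.94 million.
Labor force = 194.17 + 10.94 = 205.11 million.
Unemployment rate = 10.94 / 205.11 = 5.33%.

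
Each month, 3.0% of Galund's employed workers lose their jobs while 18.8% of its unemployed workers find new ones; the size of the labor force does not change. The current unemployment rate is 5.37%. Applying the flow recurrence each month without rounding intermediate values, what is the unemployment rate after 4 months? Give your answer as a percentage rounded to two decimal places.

With a fixed labor force, u_{t+1} = u_t + s·(1−u_t) − f·u_t = u_t·(1−s−f) + s.
Here 1−s−f = 0.782 and s = 0.030.
u_1 = 0.053700 × 0.782 + 0.030 = 0.071993.
u_2 = 0.071993 × 0.782 + 0.030 = 0.086299.
u_3 = 0.086299 × 0.782 + 0.030 = 0.097486.
u_4 = 0.097486 × 0.782 + 0.030 = 0.106234.

Unemployment rate after four months ≈ 10.62%.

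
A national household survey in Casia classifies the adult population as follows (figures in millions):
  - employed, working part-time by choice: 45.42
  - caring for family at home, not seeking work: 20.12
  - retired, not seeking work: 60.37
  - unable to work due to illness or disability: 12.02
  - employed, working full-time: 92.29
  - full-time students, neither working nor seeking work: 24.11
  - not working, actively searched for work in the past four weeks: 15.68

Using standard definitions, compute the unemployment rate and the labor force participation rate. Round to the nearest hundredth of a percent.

Unemployment rate ≈ 10.22%; labor force participation rate ≈ 56.81%.

Employed = 45.42 + 92.29 = 137.71 million.
Unemployed = 15.68 million.
Labor force = 137.71 + 15.68 = 153.39 million.
Not in labor force = 20.12 + 60.37 + 12.02 + 24.11 = 116.62 million (those not working and not actively searching are outside the labor force).
Civilian working-age population = 153.39 + 116.62 = 270.01 million.
Unemployment rate = 15.68 / 153.39 = 10.22%.
Labor force participation rate = 153.39 / 270.01 = 56.81%.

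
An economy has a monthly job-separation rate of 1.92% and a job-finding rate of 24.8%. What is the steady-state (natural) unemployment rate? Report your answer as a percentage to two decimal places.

At steady state the flows balance: s·E = f·U, so U/(E+U) = s/(s+f).
u* = 1.92 / (1.92 + 24.8) = 1.92 / 26.72 = 7.19%.

Steady-state unemployment rate ≈ 7.19%.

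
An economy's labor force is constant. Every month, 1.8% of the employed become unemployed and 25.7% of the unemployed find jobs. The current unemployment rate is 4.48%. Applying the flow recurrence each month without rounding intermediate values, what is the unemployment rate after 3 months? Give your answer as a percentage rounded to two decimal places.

Unemployment rate after three months ≈ 5.76%.

With a fixed labor force, u_{t+1} = u_t + s·(1−u_t) − f·u_t = u_t·(1−s−f) + s.
Here 1−s−f = 0.725 and s = 0.018.
u_1 = 0.044800 × 0.725 + 0.018 = 0.050480.
u_2 = 0.050480 × 0.725 + 0.018 = 0.054598.
u_3 = 0.054598 × 0.725 + 0.018 = 0.057584.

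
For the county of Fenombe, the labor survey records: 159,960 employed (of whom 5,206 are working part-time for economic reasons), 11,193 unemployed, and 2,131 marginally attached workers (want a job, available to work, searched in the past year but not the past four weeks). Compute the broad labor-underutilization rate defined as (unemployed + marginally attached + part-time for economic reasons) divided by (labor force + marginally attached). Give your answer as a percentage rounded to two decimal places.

Broad underutilization rate ≈ 10.69%.

Labor force = 159,960 + 11,193 = 171,153.
Numerator = 11,193 + 2,131 + 5,206 = 18,530.
Denominator = 171,153 + 2,131 = 173,284.
Broad rate = 18,530 / 173,284 = 10.69%.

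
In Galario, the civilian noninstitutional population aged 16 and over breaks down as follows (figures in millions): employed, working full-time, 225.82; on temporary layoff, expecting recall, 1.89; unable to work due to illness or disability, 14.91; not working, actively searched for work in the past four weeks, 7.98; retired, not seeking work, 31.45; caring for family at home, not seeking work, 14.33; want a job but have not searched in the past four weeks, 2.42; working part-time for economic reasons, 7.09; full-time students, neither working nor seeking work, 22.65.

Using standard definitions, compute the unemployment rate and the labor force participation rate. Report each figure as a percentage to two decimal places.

Employed = 225.82 + 7.09 = 232.91 million (anyone who worked, including part-time for economic reasons, counts as employed).
Unemployed = 1.89 + 7.98 = 9.87 million (jobless and actively searching, or on temporary layoff).
Labor force = 232.91 + 9.87 = 242.78 million.
Not in labor force = 14.91 + 31.45 + 14.33 + 2.42 + 22.65 = 85.76 million (those not working and not actively searching are outside the labor force — including those who want a job but have given up searching).
Civilian working-age population = 242.78 + 85.76 = 328.54 million.
Unemployment rate = 9.87 / 242.78 = 4.07%.
Labor force participation rate = 242.78 / 328.54 = 73.90%.

Unemployment rate ≈ 4.07%; labor force participation rate ≈ 73.90%.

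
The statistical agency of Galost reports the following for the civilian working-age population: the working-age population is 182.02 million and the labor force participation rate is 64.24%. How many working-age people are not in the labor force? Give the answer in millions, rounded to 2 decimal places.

About 65.09 million are not in the labor force.

Share not in the labor force = 1 − 0.6424 = 0.3576.
Not in labor force = 0.3576 × 182.02 ≈ 65.09 million.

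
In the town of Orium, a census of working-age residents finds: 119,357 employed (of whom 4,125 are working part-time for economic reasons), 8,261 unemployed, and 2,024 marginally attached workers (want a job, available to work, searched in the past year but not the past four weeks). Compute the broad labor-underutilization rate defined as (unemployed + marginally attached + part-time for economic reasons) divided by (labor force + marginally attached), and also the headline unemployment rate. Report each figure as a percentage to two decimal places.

Labor force = 119,357 + 8,261 = 127,618.
Numerator = 8,261 + 2,024 + 4,125 = 14,410.
Denominator = 127,618 + 2,024 = 129,642.
Broad rate = 14,410 / 129,642 = 11.12%.
Headline unemployment rate = 8,261 / 127,618 = 6.47%.

Broad underutilization rate ≈ 11.12%; headline unemployment rate ≈ 6.47%.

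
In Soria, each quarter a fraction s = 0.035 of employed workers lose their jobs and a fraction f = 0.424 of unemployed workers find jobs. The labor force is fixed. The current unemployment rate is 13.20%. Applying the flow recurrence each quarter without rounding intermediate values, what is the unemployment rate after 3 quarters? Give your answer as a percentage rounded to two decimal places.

With a fixed labor force, u_{t+1} = u_t + s·(1−u_t) − f·u_t = u_t·(1−s−f) + s.
Here 1−s−f = 0.541 and s = 0.035.
u_1 = 0.132000 × 0.541 + 0.035 = 0.106412.
u_2 = 0.106412 × 0.541 + 0.035 = 0.092569.
u_3 = 0.092569 × 0.541 + 0.035 = 0.085080.

Unemployment rate after three quarters ≈ 8.51%.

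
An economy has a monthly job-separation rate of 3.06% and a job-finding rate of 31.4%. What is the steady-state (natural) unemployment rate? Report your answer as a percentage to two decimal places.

Steady-state unemployment rate ≈ 8.88%.

At steady state the flows balance: s·E = f·U, so U/(E+U) = s/(s+f).
u* = 3.06 / (3.06 + 31.4) = 3.06 / 34.46 = 8.88%.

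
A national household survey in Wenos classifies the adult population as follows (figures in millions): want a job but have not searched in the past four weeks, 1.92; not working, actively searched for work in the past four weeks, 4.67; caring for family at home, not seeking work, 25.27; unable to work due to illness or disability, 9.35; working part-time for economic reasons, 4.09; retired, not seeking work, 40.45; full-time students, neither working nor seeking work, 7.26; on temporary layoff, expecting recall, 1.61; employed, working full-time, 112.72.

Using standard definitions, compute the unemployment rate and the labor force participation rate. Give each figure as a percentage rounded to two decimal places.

Unemployment rate ≈ 5.10%; labor force participation rate ≈ 59.37%.

Employed = 4.09 + 112.72 = 116.81 million (anyone who worked, including part-time for economic reasons, counts as employed).
Unemployed = 4.67 + 1.61 = 6.28 million (jobless and actively searching, or on temporary layoff).
Labor force = 116.81 + 6.28 = 123.09 million.
Not in labor force = 1.92 + 25.27 + 9.35 + 40.45 + 7.26 = 84.25 million (those not working and not actively searching are outside the labor force — including those who want a job but have given up searching).
Civilian working-age population = 123.09 + 84.25 = 207.34 million.
Unemployment rate = 6.28 / 123.09 = 5.10%.
Labor force participation rate = 123.09 / 207.34 = 59.37%.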